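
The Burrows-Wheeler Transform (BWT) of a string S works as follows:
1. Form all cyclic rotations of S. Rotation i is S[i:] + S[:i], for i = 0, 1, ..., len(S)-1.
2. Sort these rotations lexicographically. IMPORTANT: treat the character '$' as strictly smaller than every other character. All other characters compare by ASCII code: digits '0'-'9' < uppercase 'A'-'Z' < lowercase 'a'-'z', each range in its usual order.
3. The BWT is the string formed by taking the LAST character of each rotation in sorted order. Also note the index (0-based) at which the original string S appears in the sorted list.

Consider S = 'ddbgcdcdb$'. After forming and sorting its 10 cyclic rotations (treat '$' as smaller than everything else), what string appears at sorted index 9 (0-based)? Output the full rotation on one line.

All 10 rotations (rotation i = S[i:]+S[:i]):
  rot[0] = ddbgcdcdb$
  rot[1] = dbgcdcdb$d
  rot[2] = bgcdcdb$dd
  rot[3] = gcdcdb$ddb
  rot[4] = cdcdb$ddbg
  rot[5] = dcdb$ddbgc
  rot[6] = cdb$ddbgcd
  rot[7] = db$ddbgcdc
  rot[8] = b$ddbgcdcd
  rot[9] = $ddbgcdcdb
Sorted (with $ < everything):
  sorted[0] = $ddbgcdcdb
  sorted[1] = b$ddbgcdcd
  sorted[2] = bgcdcdb$dd
  sorted[3] = cdb$ddbgcd
  sorted[4] = cdcdb$ddbg
  sorted[5] = db$ddbgcdc
  sorted[6] = dbgcdcdb$d
  sorted[7] = dcdb$ddbgc
  sorted[8] = ddbgcdcdb$
  sorted[9] = gcdcdb$ddb
sorted[9] = gcdcdb$ddb

Answer: gcdcdb$ddb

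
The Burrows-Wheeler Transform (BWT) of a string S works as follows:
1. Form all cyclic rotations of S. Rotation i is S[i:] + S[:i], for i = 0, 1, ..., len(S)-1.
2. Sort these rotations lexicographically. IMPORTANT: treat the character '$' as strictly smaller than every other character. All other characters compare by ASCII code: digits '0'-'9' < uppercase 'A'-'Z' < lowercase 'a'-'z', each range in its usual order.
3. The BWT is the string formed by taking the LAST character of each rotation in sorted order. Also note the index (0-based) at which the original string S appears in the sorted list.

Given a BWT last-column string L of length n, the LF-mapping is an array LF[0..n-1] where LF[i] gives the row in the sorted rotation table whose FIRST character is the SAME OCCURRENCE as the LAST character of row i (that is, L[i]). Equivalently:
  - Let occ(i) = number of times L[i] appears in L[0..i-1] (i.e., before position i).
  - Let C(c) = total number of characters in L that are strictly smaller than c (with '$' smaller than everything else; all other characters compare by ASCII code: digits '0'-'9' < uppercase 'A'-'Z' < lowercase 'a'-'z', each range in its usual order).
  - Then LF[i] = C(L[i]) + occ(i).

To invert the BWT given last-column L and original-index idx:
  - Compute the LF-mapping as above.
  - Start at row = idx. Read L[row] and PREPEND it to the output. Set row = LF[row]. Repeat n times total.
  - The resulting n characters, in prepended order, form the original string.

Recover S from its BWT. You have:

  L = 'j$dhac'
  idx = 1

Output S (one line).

Answer: ahdcj$

Derivation:
LF mapping: 5 0 3 4 1 2
Walk LF starting at row 1, prepending L[row]:
  step 1: row=1, L[1]='$', prepend. Next row=LF[1]=0
  step 2: row=0, L[0]='j', prepend. Next row=LF[0]=5
  step 3: row=5, L[5]='c', prepend. Next row=LF[5]=2
  step 4: row=2, L[2]='d', prepend. Next row=LF[2]=3
  step 5: row=3, L[3]='h', prepend. Next row=LF[3]=4
  step 6: row=4, L[4]='a', prepend. Next row=LF[4]=1
Reversed output: ahdcj$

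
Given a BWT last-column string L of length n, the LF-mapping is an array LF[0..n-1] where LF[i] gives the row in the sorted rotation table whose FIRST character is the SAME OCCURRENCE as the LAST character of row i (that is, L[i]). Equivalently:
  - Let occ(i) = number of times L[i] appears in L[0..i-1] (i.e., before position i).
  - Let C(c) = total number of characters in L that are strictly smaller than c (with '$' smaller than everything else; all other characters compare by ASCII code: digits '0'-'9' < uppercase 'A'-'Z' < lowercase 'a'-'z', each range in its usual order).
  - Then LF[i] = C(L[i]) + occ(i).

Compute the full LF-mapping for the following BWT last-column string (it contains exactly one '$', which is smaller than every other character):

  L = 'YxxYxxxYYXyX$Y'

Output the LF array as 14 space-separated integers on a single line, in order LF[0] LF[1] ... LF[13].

Answer: 3 8 9 4 10 11 12 5 6 1 13 2 0 7

Derivation:
Char counts: '$':1, 'X':2, 'Y':5, 'x':5, 'y':1
C (first-col start): C('$')=0, C('X')=1, C('Y')=3, C('x')=8, C('y')=13
L[0]='Y': occ=0, LF[0]=C('Y')+0=3+0=3
L[1]='x': occ=0, LF[1]=C('x')+0=8+0=8
L[2]='x': occ=1, LF[2]=C('x')+1=8+1=9
L[3]='Y': occ=1, LF[3]=C('Y')+1=3+1=4
L[4]='x': occ=2, LF[4]=C('x')+2=8+2=10
L[5]='x': occ=3, LF[5]=C('x')+3=8+3=11
L[6]='x': occ=4, LF[6]=C('x')+4=8+4=12
L[7]='Y': occ=2, LF[7]=C('Y')+2=3+2=5
L[8]='Y': occ=3, LF[8]=C('Y')+3=3+3=6
L[9]='X': occ=0, LF[9]=C('X')+0=1+0=1
L[10]='y': occ=0, LF[10]=C('y')+0=13+0=13
L[11]='X': occ=1, LF[11]=C('X')+1=1+1=2
L[12]='$': occ=0, LF[12]=C('$')+0=0+0=0
L[13]='Y': occ=4, LF[13]=C('Y')+4=3+4=7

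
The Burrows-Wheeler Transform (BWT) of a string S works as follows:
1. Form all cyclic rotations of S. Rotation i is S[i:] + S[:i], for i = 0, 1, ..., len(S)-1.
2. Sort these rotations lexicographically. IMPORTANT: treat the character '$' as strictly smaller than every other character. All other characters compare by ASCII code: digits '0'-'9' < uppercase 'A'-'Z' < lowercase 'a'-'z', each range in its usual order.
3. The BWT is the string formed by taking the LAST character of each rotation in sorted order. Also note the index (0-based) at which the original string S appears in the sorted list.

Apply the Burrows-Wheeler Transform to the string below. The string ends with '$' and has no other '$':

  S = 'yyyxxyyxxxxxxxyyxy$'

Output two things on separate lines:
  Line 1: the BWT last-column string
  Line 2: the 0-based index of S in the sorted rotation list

Answer: yyxxxxyxyxxxyyyxyx$
18

Derivation:
All 19 rotations (rotation i = S[i:]+S[:i]):
  rot[0] = yyyxxyyxxxxxxxyyxy$
  rot[1] = yyxxyyxxxxxxxyyxy$y
  rot[2] = yxxyyxxxxxxxyyxy$yy
  rot[3] = xxyyxxxxxxxyyxy$yyy
  rot[4] = xyyxxxxxxxyyxy$yyyx
  rot[5] = yyxxxxxxxyyxy$yyyxx
  rot[6] = yxxxxxxxyyxy$yyyxxy
  rot[7] = xxxxxxxyyxy$yyyxxyy
  rot[8] = xxxxxxyyxy$yyyxxyyx
  rot[9] = xxxxxyyxy$yyyxxyyxx
  rot[10] = xxxxyyxy$yyyxxyyxxx
  rot[11] = xxxyyxy$yyyxxyyxxxx
  rot[12] = xxyyxy$yyyxxyyxxxxx
  rot[13] = xyyxy$yyyxxyyxxxxxx
  rot[14] = yyxy$yyyxxyyxxxxxxx
  rot[15] = yxy$yyyxxyyxxxxxxxy
  rot[16] = xy$yyyxxyyxxxxxxxyy
  rot[17] = y$yyyxxyyxxxxxxxyyx
  rot[18] = $yyyxxyyxxxxxxxyyxy
Sorted (with $ < everything):
  sorted[0] = $yyyxxyyxxxxxxxyyxy  (last char: 'y')
  sorted[1] = xxxxxxxyyxy$yyyxxyy  (last char: 'y')
  sorted[2] = xxxxxxyyxy$yyyxxyyx  (last char: 'x')
  sorted[3] = xxxxxyyxy$yyyxxyyxx  (last char: 'x')
  sorted[4] = xxxxyyxy$yyyxxyyxxx  (last char: 'x')
  sorted[5] = xxxyyxy$yyyxxyyxxxx  (last char: 'x')
  sorted[6] = xxyyxxxxxxxyyxy$yyy  (last char: 'y')
  sorted[7] = xxyyxy$yyyxxyyxxxxx  (last char: 'x')
  sorted[8] = xy$yyyxxyyxxxxxxxyy  (last char: 'y')
  sorted[9] = xyyxxxxxxxyyxy$yyyx  (last char: 'x')
  sorted[10] = xyyxy$yyyxxyyxxxxxx  (last char: 'x')
  sorted[11] = y$yyyxxyyxxxxxxxyyx  (last char: 'x')
  sorted[12] = yxxxxxxxyyxy$yyyxxy  (last char: 'y')
  sorted[13] = yxxyyxxxxxxxyyxy$yy  (last char: 'y')
  sorted[14] = yxy$yyyxxyyxxxxxxxy  (last char: 'y')
  sorted[15] = yyxxxxxxxyyxy$yyyxx  (last char: 'x')
  sorted[16] = yyxxyyxxxxxxxyyxy$y  (last char: 'y')
  sorted[17] = yyxy$yyyxxyyxxxxxxx  (last char: 'x')
  sorted[18] = yyyxxyyxxxxxxxyyxy$  (last char: '$')
Last column: yyxxxxyxyxxxyyyxyx$
Original string S is at sorted index 18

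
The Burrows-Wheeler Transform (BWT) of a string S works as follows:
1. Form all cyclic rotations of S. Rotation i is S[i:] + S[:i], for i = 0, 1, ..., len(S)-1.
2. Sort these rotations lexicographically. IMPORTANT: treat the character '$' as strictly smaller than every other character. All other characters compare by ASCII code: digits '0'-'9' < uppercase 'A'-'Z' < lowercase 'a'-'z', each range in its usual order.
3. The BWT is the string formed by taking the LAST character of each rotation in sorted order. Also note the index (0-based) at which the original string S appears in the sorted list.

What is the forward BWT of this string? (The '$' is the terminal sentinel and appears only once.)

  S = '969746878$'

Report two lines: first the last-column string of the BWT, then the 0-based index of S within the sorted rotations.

Answer: 87499876$6
8

Derivation:
All 10 rotations (rotation i = S[i:]+S[:i]):
  rot[0] = 969746878$
  rot[1] = 69746878$9
  rot[2] = 9746878$96
  rot[3] = 746878$969
  rot[4] = 46878$9697
  rot[5] = 6878$96974
  rot[6] = 878$969746
  rot[7] = 78$9697468
  rot[8] = 8$96974687
  rot[9] = $969746878
Sorted (with $ < everything):
  sorted[0] = $969746878  (last char: '8')
  sorted[1] = 46878$9697  (last char: '7')
  sorted[2] = 6878$96974  (last char: '4')
  sorted[3] = 69746878$9  (last char: '9')
  sorted[4] = 746878$969  (last char: '9')
  sorted[5] = 78$9697468  (last char: '8')
  sorted[6] = 8$96974687  (last char: '7')
  sorted[7] = 878$969746  (last char: '6')
  sorted[8] = 969746878$  (last char: '$')
  sorted[9] = 9746878$96  (last char: '6')
Last column: 87499876$6
Original string S is at sorted index 8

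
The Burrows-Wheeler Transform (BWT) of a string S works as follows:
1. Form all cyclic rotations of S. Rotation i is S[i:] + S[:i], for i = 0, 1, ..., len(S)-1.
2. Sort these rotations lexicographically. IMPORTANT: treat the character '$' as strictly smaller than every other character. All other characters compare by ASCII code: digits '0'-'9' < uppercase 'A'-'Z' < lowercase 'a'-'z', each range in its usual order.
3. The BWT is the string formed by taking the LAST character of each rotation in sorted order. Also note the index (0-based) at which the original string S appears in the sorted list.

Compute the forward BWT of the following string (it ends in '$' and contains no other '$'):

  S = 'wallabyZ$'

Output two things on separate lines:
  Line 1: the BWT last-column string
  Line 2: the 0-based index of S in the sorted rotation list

All 9 rotations (rotation i = S[i:]+S[:i]):
  rot[0] = wallabyZ$
  rot[1] = allabyZ$w
  rot[2] = llabyZ$wa
  rot[3] = labyZ$wal
  rot[4] = abyZ$wall
  rot[5] = byZ$walla
  rot[6] = yZ$wallab
  rot[7] = Z$wallaby
  rot[8] = $wallabyZ
Sorted (with $ < everything):
  sorted[0] = $wallabyZ  (last char: 'Z')
  sorted[1] = Z$wallaby  (last char: 'y')
  sorted[2] = abyZ$wall  (last char: 'l')
  sorted[3] = allabyZ$w  (last char: 'w')
  sorted[4] = byZ$walla  (last char: 'a')
  sorted[5] = labyZ$wal  (last char: 'l')
  sorted[6] = llabyZ$wa  (last char: 'a')
  sorted[7] = wallabyZ$  (last char: '$')
  sorted[8] = yZ$wallab  (last char: 'b')
Last column: Zylwala$b
Original string S is at sorted index 7

Answer: Zylwala$b
7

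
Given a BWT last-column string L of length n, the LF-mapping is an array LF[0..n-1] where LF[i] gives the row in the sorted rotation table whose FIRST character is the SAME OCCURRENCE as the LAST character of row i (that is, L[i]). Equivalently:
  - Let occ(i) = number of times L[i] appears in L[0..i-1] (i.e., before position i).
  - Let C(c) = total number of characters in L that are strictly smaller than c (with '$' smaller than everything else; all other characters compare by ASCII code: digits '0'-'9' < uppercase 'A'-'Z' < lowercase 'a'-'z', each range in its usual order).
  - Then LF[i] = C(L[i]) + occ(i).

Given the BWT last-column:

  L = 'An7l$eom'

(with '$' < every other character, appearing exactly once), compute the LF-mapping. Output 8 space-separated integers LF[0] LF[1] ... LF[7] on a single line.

Char counts: '$':1, '7':1, 'A':1, 'e':1, 'l':1, 'm':1, 'n':1, 'o':1
C (first-col start): C('$')=0, C('7')=1, C('A')=2, C('e')=3, C('l')=4, C('m')=5, C('n')=6, C('o')=7
L[0]='A': occ=0, LF[0]=C('A')+0=2+0=2
L[1]='n': occ=0, LF[1]=C('n')+0=6+0=6
L[2]='7': occ=0, LF[2]=C('7')+0=1+0=1
L[3]='l': occ=0, LF[3]=C('l')+0=4+0=4
L[4]='$': occ=0, LF[4]=C('$')+0=0+0=0
L[5]='e': occ=0, LF[5]=C('e')+0=3+0=3
L[6]='o': occ=0, LF[6]=C('o')+0=7+0=7
L[7]='m': occ=0, LF[7]=C('m')+0=5+0=5

Answer: 2 6 1 4 0 3 7 5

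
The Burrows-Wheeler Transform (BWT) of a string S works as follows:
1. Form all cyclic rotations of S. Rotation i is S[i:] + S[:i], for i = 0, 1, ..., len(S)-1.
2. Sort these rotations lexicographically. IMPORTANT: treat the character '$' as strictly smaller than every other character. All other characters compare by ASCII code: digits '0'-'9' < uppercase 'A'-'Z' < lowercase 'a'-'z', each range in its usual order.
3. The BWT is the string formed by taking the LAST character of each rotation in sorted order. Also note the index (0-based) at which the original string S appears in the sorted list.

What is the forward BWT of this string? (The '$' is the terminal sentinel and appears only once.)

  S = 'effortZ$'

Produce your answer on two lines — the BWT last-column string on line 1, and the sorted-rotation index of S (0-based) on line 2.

All 8 rotations (rotation i = S[i:]+S[:i]):
  rot[0] = effortZ$
  rot[1] = ffortZ$e
  rot[2] = fortZ$ef
  rot[3] = ortZ$eff
  rot[4] = rtZ$effo
  rot[5] = tZ$effor
  rot[6] = Z$effort
  rot[7] = $effortZ
Sorted (with $ < everything):
  sorted[0] = $effortZ  (last char: 'Z')
  sorted[1] = Z$effort  (last char: 't')
  sorted[2] = effortZ$  (last char: '$')
  sorted[3] = ffortZ$e  (last char: 'e')
  sorted[4] = fortZ$ef  (last char: 'f')
  sorted[5] = ortZ$eff  (last char: 'f')
  sorted[6] = rtZ$effo  (last char: 'o')
  sorted[7] = tZ$effor  (last char: 'r')
Last column: Zt$effor
Original string S is at sorted index 2

Answer: Zt$effor
2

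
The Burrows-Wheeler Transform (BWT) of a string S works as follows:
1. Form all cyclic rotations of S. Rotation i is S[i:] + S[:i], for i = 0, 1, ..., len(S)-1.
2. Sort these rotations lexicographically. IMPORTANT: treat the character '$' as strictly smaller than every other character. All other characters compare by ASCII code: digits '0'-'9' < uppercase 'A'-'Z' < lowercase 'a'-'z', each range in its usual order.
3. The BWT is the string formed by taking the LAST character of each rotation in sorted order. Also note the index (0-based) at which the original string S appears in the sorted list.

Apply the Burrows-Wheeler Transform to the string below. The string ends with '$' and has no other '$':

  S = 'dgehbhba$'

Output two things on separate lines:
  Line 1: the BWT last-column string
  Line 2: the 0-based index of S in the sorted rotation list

Answer: abhh$gdbe
4

Derivation:
All 9 rotations (rotation i = S[i:]+S[:i]):
  rot[0] = dgehbhba$
  rot[1] = gehbhba$d
  rot[2] = ehbhba$dg
  rot[3] = hbhba$dge
  rot[4] = bhba$dgeh
  rot[5] = hba$dgehb
  rot[6] = ba$dgehbh
  rot[7] = a$dgehbhb
  rot[8] = $dgehbhba
Sorted (with $ < everything):
  sorted[0] = $dgehbhba  (last char: 'a')
  sorted[1] = a$dgehbhb  (last char: 'b')
  sorted[2] = ba$dgehbh  (last char: 'h')
  sorted[3] = bhba$dgeh  (last char: 'h')
  sorted[4] = dgehbhba$  (last char: '$')
  sorted[5] = ehbhba$dg  (last char: 'g')
  sorted[6] = gehbhba$d  (last char: 'd')
  sorted[7] = hba$dgehb  (last char: 'b')
  sorted[8] = hbhba$dge  (last char: 'e')
Last column: abhh$gdbe
Original string S is at sorted index 4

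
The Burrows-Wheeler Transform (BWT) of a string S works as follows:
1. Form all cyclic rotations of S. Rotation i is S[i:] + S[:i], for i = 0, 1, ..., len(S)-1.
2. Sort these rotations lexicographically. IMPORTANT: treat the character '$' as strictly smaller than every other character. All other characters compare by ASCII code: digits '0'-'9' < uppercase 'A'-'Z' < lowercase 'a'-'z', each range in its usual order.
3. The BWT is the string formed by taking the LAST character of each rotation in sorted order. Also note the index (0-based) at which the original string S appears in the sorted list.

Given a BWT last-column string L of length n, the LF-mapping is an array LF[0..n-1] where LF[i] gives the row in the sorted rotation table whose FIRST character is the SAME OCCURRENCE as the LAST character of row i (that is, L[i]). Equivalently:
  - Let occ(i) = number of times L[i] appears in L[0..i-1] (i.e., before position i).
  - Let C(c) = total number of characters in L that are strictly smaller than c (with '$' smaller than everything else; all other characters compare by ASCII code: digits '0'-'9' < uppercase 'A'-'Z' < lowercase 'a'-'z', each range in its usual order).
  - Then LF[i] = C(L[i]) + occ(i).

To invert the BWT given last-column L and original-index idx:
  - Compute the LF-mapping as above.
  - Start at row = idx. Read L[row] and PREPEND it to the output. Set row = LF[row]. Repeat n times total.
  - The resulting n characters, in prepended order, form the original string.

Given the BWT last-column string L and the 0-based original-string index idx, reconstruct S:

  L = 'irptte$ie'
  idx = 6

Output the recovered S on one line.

LF mapping: 3 6 5 7 8 1 0 4 2
Walk LF starting at row 6, prepending L[row]:
  step 1: row=6, L[6]='$', prepend. Next row=LF[6]=0
  step 2: row=0, L[0]='i', prepend. Next row=LF[0]=3
  step 3: row=3, L[3]='t', prepend. Next row=LF[3]=7
  step 4: row=7, L[7]='i', prepend. Next row=LF[7]=4
  step 5: row=4, L[4]='t', prepend. Next row=LF[4]=8
  step 6: row=8, L[8]='e', prepend. Next row=LF[8]=2
  step 7: row=2, L[2]='p', prepend. Next row=LF[2]=5
  step 8: row=5, L[5]='e', prepend. Next row=LF[5]=1
  step 9: row=1, L[1]='r', prepend. Next row=LF[1]=6
Reversed output: repetiti$

Answer: repetiti$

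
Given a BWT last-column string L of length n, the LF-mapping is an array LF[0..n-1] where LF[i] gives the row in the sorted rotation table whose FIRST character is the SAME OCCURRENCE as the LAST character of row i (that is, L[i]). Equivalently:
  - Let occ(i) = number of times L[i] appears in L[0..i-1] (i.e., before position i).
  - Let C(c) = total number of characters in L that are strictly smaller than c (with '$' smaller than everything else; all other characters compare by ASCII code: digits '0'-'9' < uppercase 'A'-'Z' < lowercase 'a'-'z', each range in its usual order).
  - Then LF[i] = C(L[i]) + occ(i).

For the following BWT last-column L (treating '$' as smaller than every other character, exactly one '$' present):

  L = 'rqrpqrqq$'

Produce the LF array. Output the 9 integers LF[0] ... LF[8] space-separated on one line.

Char counts: '$':1, 'p':1, 'q':4, 'r':3
C (first-col start): C('$')=0, C('p')=1, C('q')=2, C('r')=6
L[0]='r': occ=0, LF[0]=C('r')+0=6+0=6
L[1]='q': occ=0, LF[1]=C('q')+0=2+0=2
L[2]='r': occ=1, LF[2]=C('r')+1=6+1=7
L[3]='p': occ=0, LF[3]=C('p')+0=1+0=1
L[4]='q': occ=1, LF[4]=C('q')+1=2+1=3
L[5]='r': occ=2, LF[5]=C('r')+2=6+2=8
L[6]='q': occ=2, LF[6]=C('q')+2=2+2=4
L[7]='q': occ=3, LF[7]=C('q')+3=2+3=5
L[8]='$': occ=0, LF[8]=C('$')+0=0+0=0

Answer: 6 2 7 1 3 8 4 5 0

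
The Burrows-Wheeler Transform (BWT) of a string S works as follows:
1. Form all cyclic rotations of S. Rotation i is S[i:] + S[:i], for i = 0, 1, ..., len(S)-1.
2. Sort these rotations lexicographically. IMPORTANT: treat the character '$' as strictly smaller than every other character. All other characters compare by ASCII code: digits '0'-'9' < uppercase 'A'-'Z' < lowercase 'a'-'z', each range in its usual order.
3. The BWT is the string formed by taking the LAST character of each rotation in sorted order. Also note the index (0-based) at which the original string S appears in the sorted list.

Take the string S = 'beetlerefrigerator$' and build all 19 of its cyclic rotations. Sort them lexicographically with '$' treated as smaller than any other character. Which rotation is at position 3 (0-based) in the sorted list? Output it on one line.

All 19 rotations (rotation i = S[i:]+S[:i]):
  rot[0] = beetlerefrigerator$
  rot[1] = eetlerefrigerator$b
  rot[2] = etlerefrigerator$be
  rot[3] = tlerefrigerator$bee
  rot[4] = lerefrigerator$beet
  rot[5] = erefrigerator$beetl
  rot[6] = refrigerator$beetle
  rot[7] = efrigerator$beetler
  rot[8] = frigerator$beetlere
  rot[9] = rigerator$beetleref
  rot[10] = igerator$beetlerefr
  rot[11] = gerator$beetlerefri
  rot[12] = erator$beetlerefrig
  rot[13] = rator$beetlerefrige
  rot[14] = ator$beetlerefriger
  rot[15] = tor$beetlerefrigera
  rot[16] = or$beetlerefrigerat
  rot[17] = r$beetlerefrigerato
  rot[18] = $beetlerefrigerator
Sorted (with $ < everything):
  sorted[0] = $beetlerefrigerator
  sorted[1] = ator$beetlerefriger
  sorted[2] = beetlerefrigerator$
  sorted[3] = eetlerefrigerator$b
  sorted[4] = efrigerator$beetler
  sorted[5] = erator$beetlerefrig
  sorted[6] = erefrigerator$beetl
  sorted[7] = etlerefrigerator$be
  sorted[8] = frigerator$beetlere
  sorted[9] = gerator$beetlerefri
  sorted[10] = igerator$beetlerefr
  sorted[11] = lerefrigerator$beet
  sorted[12] = or$beetlerefrigerat
  sorted[13] = r$beetlerefrigerato
  sorted[14] = rator$beetlerefrige
  sorted[15] = refrigerator$beetle
  sorted[16] = rigerator$beetleref
  sorted[17] = tlerefrigerator$bee
  sorted[18] = tor$beetlerefrigera
sorted[3] = eetlerefrigerator$b

Answer: eetlerefrigerator$b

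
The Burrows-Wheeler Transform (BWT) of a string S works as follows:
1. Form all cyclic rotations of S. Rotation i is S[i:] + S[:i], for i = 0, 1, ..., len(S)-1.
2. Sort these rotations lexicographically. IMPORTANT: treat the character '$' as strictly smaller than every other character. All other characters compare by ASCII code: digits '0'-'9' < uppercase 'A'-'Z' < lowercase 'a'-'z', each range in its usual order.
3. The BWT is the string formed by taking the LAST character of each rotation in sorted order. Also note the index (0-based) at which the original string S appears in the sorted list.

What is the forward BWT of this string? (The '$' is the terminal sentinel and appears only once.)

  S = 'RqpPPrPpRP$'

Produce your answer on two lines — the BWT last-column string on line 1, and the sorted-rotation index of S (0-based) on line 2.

All 11 rotations (rotation i = S[i:]+S[:i]):
  rot[0] = RqpPPrPpRP$
  rot[1] = qpPPrPpRP$R
  rot[2] = pPPrPpRP$Rq
  rot[3] = PPrPpRP$Rqp
  rot[4] = PrPpRP$RqpP
  rot[5] = rPpRP$RqpPP
  rot[6] = PpRP$RqpPPr
  rot[7] = pRP$RqpPPrP
  rot[8] = RP$RqpPPrPp
  rot[9] = P$RqpPPrPpR
  rot[10] = $RqpPPrPpRP
Sorted (with $ < everything):
  sorted[0] = $RqpPPrPpRP  (last char: 'P')
  sorted[1] = P$RqpPPrPpR  (last char: 'R')
  sorted[2] = PPrPpRP$Rqp  (last char: 'p')
  sorted[3] = PpRP$RqpPPr  (last char: 'r')
  sorted[4] = PrPpRP$RqpP  (last char: 'P')
  sorted[5] = RP$RqpPPrPp  (last char: 'p')
  sorted[6] = RqpPPrPpRP$  (last char: '$')
  sorted[7] = pPPrPpRP$Rq  (last char: 'q')
  sorted[8] = pRP$RqpPPrP  (last char: 'P')
  sorted[9] = qpPPrPpRP$R  (last char: 'R')
  sorted[10] = rPpRP$RqpPP  (last char: 'P')
Last column: PRprPp$qPRP
Original string S is at sorted index 6

Answer: PRprPp$qPRP
6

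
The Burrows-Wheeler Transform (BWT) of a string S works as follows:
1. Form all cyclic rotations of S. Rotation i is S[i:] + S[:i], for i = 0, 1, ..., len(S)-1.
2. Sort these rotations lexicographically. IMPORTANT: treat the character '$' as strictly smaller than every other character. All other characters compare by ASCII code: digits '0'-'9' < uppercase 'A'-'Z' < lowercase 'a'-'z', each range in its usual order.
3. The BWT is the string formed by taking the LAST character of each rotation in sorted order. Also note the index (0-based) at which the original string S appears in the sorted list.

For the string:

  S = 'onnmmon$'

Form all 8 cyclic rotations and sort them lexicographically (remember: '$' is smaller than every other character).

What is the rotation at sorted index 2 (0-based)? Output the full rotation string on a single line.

Answer: mon$onnm

Derivation:
All 8 rotations (rotation i = S[i:]+S[:i]):
  rot[0] = onnmmon$
  rot[1] = nnmmon$o
  rot[2] = nmmon$on
  rot[3] = mmon$onn
  rot[4] = mon$onnm
  rot[5] = on$onnmm
  rot[6] = n$onnmmo
  rot[7] = $onnmmon
Sorted (with $ < everything):
  sorted[0] = $onnmmon
  sorted[1] = mmon$onn
  sorted[2] = mon$onnm
  sorted[3] = n$onnmmo
  sorted[4] = nmmon$on
  sorted[5] = nnmmon$o
  sorted[6] = on$onnmm
  sorted[7] = onnmmon$
sorted[2] = mon$onnm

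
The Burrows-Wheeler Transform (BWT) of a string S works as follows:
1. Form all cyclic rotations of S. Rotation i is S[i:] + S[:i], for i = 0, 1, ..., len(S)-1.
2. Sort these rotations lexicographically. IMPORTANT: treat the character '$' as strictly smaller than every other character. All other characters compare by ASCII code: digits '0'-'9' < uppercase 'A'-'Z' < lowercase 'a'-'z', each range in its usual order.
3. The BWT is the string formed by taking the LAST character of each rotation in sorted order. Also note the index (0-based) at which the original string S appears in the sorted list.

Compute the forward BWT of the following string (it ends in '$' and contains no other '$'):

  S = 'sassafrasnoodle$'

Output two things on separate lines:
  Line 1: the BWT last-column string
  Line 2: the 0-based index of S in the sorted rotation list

Answer: esrsoladsonfs$aa
13

Derivation:
All 16 rotations (rotation i = S[i:]+S[:i]):
  rot[0] = sassafrasnoodle$
  rot[1] = assafrasnoodle$s
  rot[2] = ssafrasnoodle$sa
  rot[3] = safrasnoodle$sas
  rot[4] = afrasnoodle$sass
  rot[5] = frasnoodle$sassa
  rot[6] = rasnoodle$sassaf
  rot[7] = asnoodle$sassafr
  rot[8] = snoodle$sassafra
  rot[9] = noodle$sassafras
  rot[10] = oodle$sassafrasn
  rot[11] = odle$sassafrasno
  rot[12] = dle$sassafrasnoo
  rot[13] = le$sassafrasnood
  rot[14] = e$sassafrasnoodl
  rot[15] = $sassafrasnoodle
Sorted (with $ < everything):
  sorted[0] = $sassafrasnoodle  (last char: 'e')
  sorted[1] = afrasnoodle$sass  (last char: 's')
  sorted[2] = asnoodle$sassafr  (last char: 'r')
  sorted[3] = assafrasnoodle$s  (last char: 's')
  sorted[4] = dle$sassafrasnoo  (last char: 'o')
  sorted[5] = e$sassafrasnoodl  (last char: 'l')
  sorted[6] = frasnoodle$sassa  (last char: 'a')
  sorted[7] = le$sassafrasnood  (last char: 'd')
  sorted[8] = noodle$sassafras  (last char: 's')
  sorted[9] = odle$sassafrasno  (last char: 'o')
  sorted[10] = oodle$sassafrasn  (last char: 'n')
  sorted[11] = rasnoodle$sassaf  (last char: 'f')
  sorted[12] = safrasnoodle$sas  (last char: 's')
  sorted[13] = sassafrasnoodle$  (last char: '$')
  sorted[14] = snoodle$sassafra  (last char: 'a')
  sorted[15] = ssafrasnoodle$sa  (last char: 'a')
Last column: esrsoladsonfs$aa
Original string S is at sorted index 13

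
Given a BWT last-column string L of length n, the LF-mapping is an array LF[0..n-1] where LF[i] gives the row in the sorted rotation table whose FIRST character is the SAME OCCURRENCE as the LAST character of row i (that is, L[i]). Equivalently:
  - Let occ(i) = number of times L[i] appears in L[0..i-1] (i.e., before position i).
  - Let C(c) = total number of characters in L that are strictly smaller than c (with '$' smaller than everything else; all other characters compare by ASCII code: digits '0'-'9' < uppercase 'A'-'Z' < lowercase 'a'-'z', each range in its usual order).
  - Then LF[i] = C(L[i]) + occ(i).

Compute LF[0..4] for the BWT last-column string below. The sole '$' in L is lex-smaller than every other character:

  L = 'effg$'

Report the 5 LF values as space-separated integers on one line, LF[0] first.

Char counts: '$':1, 'e':1, 'f':2, 'g':1
C (first-col start): C('$')=0, C('e')=1, C('f')=2, C('g')=4
L[0]='e': occ=0, LF[0]=C('e')+0=1+0=1
L[1]='f': occ=0, LF[1]=C('f')+0=2+0=2
L[2]='f': occ=1, LF[2]=C('f')+1=2+1=3
L[3]='g': occ=0, LF[3]=C('g')+0=4+0=4
L[4]='$': occ=0, LF[4]=C('$')+0=0+0=0

Answer: 1 2 3 4 0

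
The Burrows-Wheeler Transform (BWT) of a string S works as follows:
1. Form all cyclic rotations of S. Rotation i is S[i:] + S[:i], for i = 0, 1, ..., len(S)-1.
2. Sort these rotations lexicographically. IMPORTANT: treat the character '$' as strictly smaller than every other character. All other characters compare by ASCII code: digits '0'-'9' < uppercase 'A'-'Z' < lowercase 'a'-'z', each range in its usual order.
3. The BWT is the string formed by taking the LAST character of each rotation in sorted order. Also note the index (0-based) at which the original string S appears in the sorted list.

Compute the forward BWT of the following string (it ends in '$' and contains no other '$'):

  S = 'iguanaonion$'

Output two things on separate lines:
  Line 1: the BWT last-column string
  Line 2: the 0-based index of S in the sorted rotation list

All 12 rotations (rotation i = S[i:]+S[:i]):
  rot[0] = iguanaonion$
  rot[1] = guanaonion$i
  rot[2] = uanaonion$ig
  rot[3] = anaonion$igu
  rot[4] = naonion$igua
  rot[5] = aonion$iguan
  rot[6] = onion$iguana
  rot[7] = nion$iguanao
  rot[8] = ion$iguanaon
  rot[9] = on$iguanaoni
  rot[10] = n$iguanaonio
  rot[11] = $iguanaonion
Sorted (with $ < everything):
  sorted[0] = $iguanaonion  (last char: 'n')
  sorted[1] = anaonion$igu  (last char: 'u')
  sorted[2] = aonion$iguan  (last char: 'n')
  sorted[3] = guanaonion$i  (last char: 'i')
  sorted[4] = iguanaonion$  (last char: '$')
  sorted[5] = ion$iguanaon  (last char: 'n')
  sorted[6] = n$iguanaonio  (last char: 'o')
  sorted[7] = naonion$igua  (last char: 'a')
  sorted[8] = nion$iguanao  (last char: 'o')
  sorted[9] = on$iguanaoni  (last char: 'i')
  sorted[10] = onion$iguana  (last char: 'a')
  sorted[11] = uanaonion$ig  (last char: 'g')
Last column: nuni$noaoiag
Original string S is at sorted index 4

Answer: nuni$noaoiag
4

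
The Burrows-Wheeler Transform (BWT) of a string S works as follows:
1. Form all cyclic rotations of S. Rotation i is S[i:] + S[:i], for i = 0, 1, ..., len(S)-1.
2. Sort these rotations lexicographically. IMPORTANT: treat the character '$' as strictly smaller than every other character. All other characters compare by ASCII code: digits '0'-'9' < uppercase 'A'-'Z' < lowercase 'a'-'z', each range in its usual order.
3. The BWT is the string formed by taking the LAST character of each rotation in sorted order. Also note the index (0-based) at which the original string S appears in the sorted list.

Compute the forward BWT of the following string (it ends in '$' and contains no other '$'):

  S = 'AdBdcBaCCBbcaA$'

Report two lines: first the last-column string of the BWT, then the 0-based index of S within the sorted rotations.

All 15 rotations (rotation i = S[i:]+S[:i]):
  rot[0] = AdBdcBaCCBbcaA$
  rot[1] = dBdcBaCCBbcaA$A
  rot[2] = BdcBaCCBbcaA$Ad
  rot[3] = dcBaCCBbcaA$AdB
  rot[4] = cBaCCBbcaA$AdBd
  rot[5] = BaCCBbcaA$AdBdc
  rot[6] = aCCBbcaA$AdBdcB
  rot[7] = CCBbcaA$AdBdcBa
  rot[8] = CBbcaA$AdBdcBaC
  rot[9] = BbcaA$AdBdcBaCC
  rot[10] = bcaA$AdBdcBaCCB
  rot[11] = caA$AdBdcBaCCBb
  rot[12] = aA$AdBdcBaCCBbc
  rot[13] = A$AdBdcBaCCBbca
  rot[14] = $AdBdcBaCCBbcaA
Sorted (with $ < everything):
  sorted[0] = $AdBdcBaCCBbcaA  (last char: 'A')
  sorted[1] = A$AdBdcBaCCBbca  (last char: 'a')
  sorted[2] = AdBdcBaCCBbcaA$  (last char: '$')
  sorted[3] = BaCCBbcaA$AdBdc  (last char: 'c')
  sorted[4] = BbcaA$AdBdcBaCC  (last char: 'C')
  sorted[5] = BdcBaCCBbcaA$Ad  (last char: 'd')
  sorted[6] = CBbcaA$AdBdcBaC  (last char: 'C')
  sorted[7] = CCBbcaA$AdBdcBa  (last char: 'a')
  sorted[8] = aA$AdBdcBaCCBbc  (last char: 'c')
  sorted[9] = aCCBbcaA$AdBdcB  (last char: 'B')
  sorted[10] = bcaA$AdBdcBaCCB  (last char: 'B')
  sorted[11] = cBaCCBbcaA$AdBd  (last char: 'd')
  sorted[12] = caA$AdBdcBaCCBb  (last char: 'b')
  sorted[13] = dBdcBaCCBbcaA$A  (last char: 'A')
  sorted[14] = dcBaCCBbcaA$AdB  (last char: 'B')
Last column: Aa$cCdCacBBdbAB
Original string S is at sorted index 2

Answer: Aa$cCdCacBBdbAB
2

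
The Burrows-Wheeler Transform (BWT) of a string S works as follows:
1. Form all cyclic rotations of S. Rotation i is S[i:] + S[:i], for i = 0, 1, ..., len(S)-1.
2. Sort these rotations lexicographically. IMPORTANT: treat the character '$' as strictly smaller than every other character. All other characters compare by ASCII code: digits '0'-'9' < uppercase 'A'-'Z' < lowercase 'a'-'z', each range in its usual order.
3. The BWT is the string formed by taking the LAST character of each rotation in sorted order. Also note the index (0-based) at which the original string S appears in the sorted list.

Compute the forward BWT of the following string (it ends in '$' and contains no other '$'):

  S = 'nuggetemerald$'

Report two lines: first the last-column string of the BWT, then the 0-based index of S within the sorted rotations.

Answer: drltmgguae$een
10

Derivation:
All 14 rotations (rotation i = S[i:]+S[:i]):
  rot[0] = nuggetemerald$
  rot[1] = uggetemerald$n
  rot[2] = ggetemerald$nu
  rot[3] = getemerald$nug
  rot[4] = etemerald$nugg
  rot[5] = temerald$nugge
  rot[6] = emerald$nugget
  rot[7] = merald$nuggete
  rot[8] = erald$nuggetem
  rot[9] = rald$nuggeteme
  rot[10] = ald$nuggetemer
  rot[11] = ld$nuggetemera
  rot[12] = d$nuggetemeral
  rot[13] = $nuggetemerald
Sorted (with $ < everything):
  sorted[0] = $nuggetemerald  (last char: 'd')
  sorted[1] = ald$nuggetemer  (last char: 'r')
  sorted[2] = d$nuggetemeral  (last char: 'l')
  sorted[3] = emerald$nugget  (last char: 't')
  sorted[4] = erald$nuggetem  (last char: 'm')
  sorted[5] = etemerald$nugg  (last char: 'g')
  sorted[6] = getemerald$nug  (last char: 'g')
  sorted[7] = ggetemerald$nu  (last char: 'u')
  sorted[8] = ld$nuggetemera  (last char: 'a')
  sorted[9] = merald$nuggete  (last char: 'e')
  sorted[10] = nuggetemerald$  (last char: '$')
  sorted[11] = rald$nuggeteme  (last char: 'e')
  sorted[12] = temerald$nugge  (last char: 'e')
  sorted[13] = uggetemerald$n  (last char: 'n')
Last column: drltmgguae$een
Original string S is at sorted index 10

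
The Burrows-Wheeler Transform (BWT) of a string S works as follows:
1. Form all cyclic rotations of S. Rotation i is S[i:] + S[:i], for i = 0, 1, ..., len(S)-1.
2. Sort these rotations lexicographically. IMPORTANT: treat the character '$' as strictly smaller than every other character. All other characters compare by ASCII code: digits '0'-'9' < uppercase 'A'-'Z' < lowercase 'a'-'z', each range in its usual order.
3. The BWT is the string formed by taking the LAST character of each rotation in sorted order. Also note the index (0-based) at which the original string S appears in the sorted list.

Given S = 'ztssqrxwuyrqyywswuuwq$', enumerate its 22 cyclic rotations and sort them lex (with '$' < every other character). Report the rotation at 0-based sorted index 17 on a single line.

Answer: xwuyrqyywswuuwq$ztssqr

Derivation:
All 22 rotations (rotation i = S[i:]+S[:i]):
  rot[0] = ztssqrxwuyrqyywswuuwq$
  rot[1] = tssqrxwuyrqyywswuuwq$z
  rot[2] = ssqrxwuyrqyywswuuwq$zt
  rot[3] = sqrxwuyrqyywswuuwq$zts
  rot[4] = qrxwuyrqyywswuuwq$ztss
  rot[5] = rxwuyrqyywswuuwq$ztssq
  rot[6] = xwuyrqyywswuuwq$ztssqr
  rot[7] = wuyrqyywswuuwq$ztssqrx
  rot[8] = uyrqyywswuuwq$ztssqrxw
  rot[9] = yrqyywswuuwq$ztssqrxwu
  rot[10] = rqyywswuuwq$ztssqrxwuy
  rot[11] = qyywswuuwq$ztssqrxwuyr
  rot[12] = yywswuuwq$ztssqrxwuyrq
  rot[13] = ywswuuwq$ztssqrxwuyrqy
  rot[14] = wswuuwq$ztssqrxwuyrqyy
  rot[15] = swuuwq$ztssqrxwuyrqyyw
  rot[16] = wuuwq$ztssqrxwuyrqyyws
  rot[17] = uuwq$ztssqrxwuyrqyywsw
  rot[18] = uwq$ztssqrxwuyrqyywswu
  rot[19] = wq$ztssqrxwuyrqyywswuu
  rot[20] = q$ztssqrxwuyrqyywswuuw
  rot[21] = $ztssqrxwuyrqyywswuuwq
Sorted (with $ < everything):
  sorted[0] = $ztssqrxwuyrqyywswuuwq
  sorted[1] = q$ztssqrxwuyrqyywswuuw
  sorted[2] = qrxwuyrqyywswuuwq$ztss
  sorted[3] = qyywswuuwq$ztssqrxwuyr
  sorted[4] = rqyywswuuwq$ztssqrxwuy
  sorted[5] = rxwuyrqyywswuuwq$ztssq
  sorted[6] = sqrxwuyrqyywswuuwq$zts
  sorted[7] = ssqrxwuyrqyywswuuwq$zt
  sorted[8] = swuuwq$ztssqrxwuyrqyyw
  sorted[9] = tssqrxwuyrqyywswuuwq$z
  sorted[10] = uuwq$ztssqrxwuyrqyywsw
  sorted[11] = uwq$ztssqrxwuyrqyywswu
  sorted[12] = uyrqyywswuuwq$ztssqrxw
  sorted[13] = wq$ztssqrxwuyrqyywswuu
  sorted[14] = wswuuwq$ztssqrxwuyrqyy
  sorted[15] = wuuwq$ztssqrxwuyrqyyws
  sorted[16] = wuyrqyywswuuwq$ztssqrx
  sorted[17] = xwuyrqyywswuuwq$ztssqr
  sorted[18] = yrqyywswuuwq$ztssqrxwu
  sorted[19] = ywswuuwq$ztssqrxwuyrqy
  sorted[20] = yywswuuwq$ztssqrxwuyrq
  sorted[21] = ztssqrxwuyrqyywswuuwq$
sorted[17] = xwuyrqyywswuuwq$ztssqr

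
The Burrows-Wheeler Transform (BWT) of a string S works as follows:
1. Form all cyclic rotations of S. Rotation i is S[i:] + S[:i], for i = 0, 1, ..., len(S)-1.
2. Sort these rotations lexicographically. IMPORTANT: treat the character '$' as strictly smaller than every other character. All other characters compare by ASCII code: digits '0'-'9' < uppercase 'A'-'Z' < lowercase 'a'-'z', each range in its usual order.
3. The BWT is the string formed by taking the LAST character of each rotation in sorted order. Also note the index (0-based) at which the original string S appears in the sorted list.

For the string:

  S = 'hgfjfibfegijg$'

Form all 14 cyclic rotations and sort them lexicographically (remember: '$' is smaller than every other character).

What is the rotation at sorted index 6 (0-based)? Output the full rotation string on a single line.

All 14 rotations (rotation i = S[i:]+S[:i]):
  rot[0] = hgfjfibfegijg$
  rot[1] = gfjfibfegijg$h
  rot[2] = fjfibfegijg$hg
  rot[3] = jfibfegijg$hgf
  rot[4] = fibfegijg$hgfj
  rot[5] = ibfegijg$hgfjf
  rot[6] = bfegijg$hgfjfi
  rot[7] = fegijg$hgfjfib
  rot[8] = egijg$hgfjfibf
  rot[9] = gijg$hgfjfibfe
  rot[10] = ijg$hgfjfibfeg
  rot[11] = jg$hgfjfibfegi
  rot[12] = g$hgfjfibfegij
  rot[13] = $hgfjfibfegijg
Sorted (with $ < everything):
  sorted[0] = $hgfjfibfegijg
  sorted[1] = bfegijg$hgfjfi
  sorted[2] = egijg$hgfjfibf
  sorted[3] = fegijg$hgfjfib
  sorted[4] = fibfegijg$hgfj
  sorted[5] = fjfibfegijg$hg
  sorted[6] = g$hgfjfibfegij
  sorted[7] = gfjfibfegijg$h
  sorted[8] = gijg$hgfjfibfe
  sorted[9] = hgfjfibfegijg$
  sorted[10] = ibfegijg$hgfjf
  sorted[11] = ijg$hgfjfibfeg
  sorted[12] = jfibfegijg$hgf
  sorted[13] = jg$hgfjfibfegi
sorted[6] = g$hgfjfibfegij

Answer: g$hgfjfibfegij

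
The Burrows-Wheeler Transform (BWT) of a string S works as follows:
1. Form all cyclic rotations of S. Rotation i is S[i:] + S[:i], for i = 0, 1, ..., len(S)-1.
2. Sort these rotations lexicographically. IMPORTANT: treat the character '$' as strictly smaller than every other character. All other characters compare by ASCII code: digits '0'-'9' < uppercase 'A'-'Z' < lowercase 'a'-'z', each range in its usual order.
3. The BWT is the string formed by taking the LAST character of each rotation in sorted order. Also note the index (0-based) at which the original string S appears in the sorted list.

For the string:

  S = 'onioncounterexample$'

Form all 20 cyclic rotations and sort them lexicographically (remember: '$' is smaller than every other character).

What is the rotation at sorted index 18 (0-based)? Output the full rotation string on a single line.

Answer: unterexample$onionco

Derivation:
All 20 rotations (rotation i = S[i:]+S[:i]):
  rot[0] = onioncounterexample$
  rot[1] = nioncounterexample$o
  rot[2] = ioncounterexample$on
  rot[3] = oncounterexample$oni
  rot[4] = ncounterexample$onio
  rot[5] = counterexample$onion
  rot[6] = ounterexample$onionc
  rot[7] = unterexample$onionco
  rot[8] = nterexample$onioncou
  rot[9] = terexample$onioncoun
  rot[10] = erexample$onioncount
  rot[11] = rexample$onioncounte
  rot[12] = example$onioncounter
  rot[13] = xample$onioncountere
  rot[14] = ample$onioncounterex
  rot[15] = mple$onioncounterexa
  rot[16] = ple$onioncounterexam
  rot[17] = le$onioncounterexamp
  rot[18] = e$onioncounterexampl
  rot[19] = $onioncounterexample
Sorted (with $ < everything):
  sorted[0] = $onioncounterexample
  sorted[1] = ample$onioncounterex
  sorted[2] = counterexample$onion
  sorted[3] = e$onioncounterexampl
  sorted[4] = erexample$onioncount
  sorted[5] = example$onioncounter
  sorted[6] = ioncounterexample$on
  sorted[7] = le$onioncounterexamp
  sorted[8] = mple$onioncounterexa
  sorted[9] = ncounterexample$onio
  sorted[10] = nioncounterexample$o
  sorted[11] = nterexample$onioncou
  sorted[12] = oncounterexample$oni
  sorted[13] = onioncounterexample$
  sorted[14] = ounterexample$onionc
  sorted[15] = ple$onioncounterexam
  sorted[16] = rexample$onioncounte
  sorted[17] = terexample$onioncoun
  sorted[18] = unterexample$onionco
  sorted[19] = xample$onioncountere
sorted[18] = unterexample$onionco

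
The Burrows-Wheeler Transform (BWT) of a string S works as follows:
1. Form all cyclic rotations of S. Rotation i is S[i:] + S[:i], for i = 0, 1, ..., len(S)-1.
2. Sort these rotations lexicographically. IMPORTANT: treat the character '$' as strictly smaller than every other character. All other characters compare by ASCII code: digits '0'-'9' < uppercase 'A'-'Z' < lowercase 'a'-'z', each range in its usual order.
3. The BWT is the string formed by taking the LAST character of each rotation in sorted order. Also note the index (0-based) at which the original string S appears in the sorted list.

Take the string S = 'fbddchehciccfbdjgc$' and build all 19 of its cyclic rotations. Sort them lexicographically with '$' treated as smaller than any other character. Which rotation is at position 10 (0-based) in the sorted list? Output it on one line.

All 19 rotations (rotation i = S[i:]+S[:i]):
  rot[0] = fbddchehciccfbdjgc$
  rot[1] = bddchehciccfbdjgc$f
  rot[2] = ddchehciccfbdjgc$fb
  rot[3] = dchehciccfbdjgc$fbd
  rot[4] = chehciccfbdjgc$fbdd
  rot[5] = hehciccfbdjgc$fbddc
  rot[6] = ehciccfbdjgc$fbddch
  rot[7] = hciccfbdjgc$fbddche
  rot[8] = ciccfbdjgc$fbddcheh
  rot[9] = iccfbdjgc$fbddchehc
  rot[10] = ccfbdjgc$fbddchehci
  rot[11] = cfbdjgc$fbddchehcic
  rot[12] = fbdjgc$fbddchehcicc
  rot[13] = bdjgc$fbddchehciccf
  rot[14] = djgc$fbddchehciccfb
  rot[15] = jgc$fbddchehciccfbd
  rot[16] = gc$fbddchehciccfbdj
  rot[17] = c$fbddchehciccfbdjg
  rot[18] = $fbddchehciccfbdjgc
Sorted (with $ < everything):
  sorted[0] = $fbddchehciccfbdjgc
  sorted[1] = bddchehciccfbdjgc$f
  sorted[2] = bdjgc$fbddchehciccf
  sorted[3] = c$fbddchehciccfbdjg
  sorted[4] = ccfbdjgc$fbddchehci
  sorted[5] = cfbdjgc$fbddchehcic
  sorted[6] = chehciccfbdjgc$fbdd
  sorted[7] = ciccfbdjgc$fbddcheh
  sorted[8] = dchehciccfbdjgc$fbd
  sorted[9] = ddchehciccfbdjgc$fb
  sorted[10] = djgc$fbddchehciccfb
  sorted[11] = ehciccfbdjgc$fbddch
  sorted[12] = fbddchehciccfbdjgc$
  sorted[13] = fbdjgc$fbddchehcicc
  sorted[14] = gc$fbddchehciccfbdj
  sorted[15] = hciccfbdjgc$fbddche
  sorted[16] = hehciccfbdjgc$fbddc
  sorted[17] = iccfbdjgc$fbddchehc
  sorted[18] = jgc$fbddchehciccfbd
sorted[10] = djgc$fbddchehciccfb

Answer: djgc$fbddchehciccfb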